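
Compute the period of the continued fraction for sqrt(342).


Run the CF algorithm for sqrt(342).
a_0 = floor(sqrt(342)) = 18; set m_0=0, q_0=1.
Recurrence: m' = q*a - m,  q' = (d - m'^2)/q,  a' = floor((a_0 + m')/q').
  step 1: m=18, q=18, a=2
  step 2: m=18, q=1, a=36
a_2 = 2*a_0 = 36, so the period closes here.
sqrt(342) = [18; 2, 36]
Period length = 2

2


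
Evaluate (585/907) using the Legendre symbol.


p = 907 is prime, so compute (585/907) with the reciprocity algorithm (Jacobi-symbol steps: pull out 2s via (2/n), flip via reciprocity, reduce):
  reciprocity: (585/907) -> +(907/585)
  reduce: (322/585)
  pull out 2: (2/585) = +1  (since 585 mod 8 = 1)
  reciprocity: (161/585) -> +(585/161)
  reduce: (102/161)
  pull out 2: (2/161) = +1  (since 161 mod 8 = 1)
  reciprocity: (51/161) -> +(161/51)
  reduce: (8/51)
  pull out 2: (2/51) = -1  (since 51 mod 8 = 3)
  pull out 2: (2/51) = -1  (since 51 mod 8 = 3)
  pull out 2: (2/51) = -1  (since 51 mod 8 = 3)
  (1/51) = 1
Product of signs = -1
(585/907) = -1

-1


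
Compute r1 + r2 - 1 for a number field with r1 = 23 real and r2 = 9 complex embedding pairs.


By Dirichlet's unit theorem:
rank = r1 + r2 - 1
= 23 + 9 - 1
= 31

31


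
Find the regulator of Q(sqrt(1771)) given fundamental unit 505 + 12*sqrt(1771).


epsilon = 505 + 12*sqrt(1771)
= 1009.9990
R = ln(1009.9990)
= 6.9177

6.9177


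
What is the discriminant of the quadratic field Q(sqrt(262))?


For K = Q(sqrt(d)) with d squarefree: disc(K) = d if d = 1 mod 4, and disc(K) = 4d if d = 2 or 3 mod 4.
Here d = 262, and d mod 4 = 2.
d = 2 mod 4, not 1 (O_K = Z[sqrt(d)]), so disc(K) = 4d = 4 * (262) = 1048

1048


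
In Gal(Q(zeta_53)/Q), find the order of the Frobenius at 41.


The Frobenius at p in Gal(Q(zeta_n)/Q) = (Z/nZ)* is the class of p, so its order is ord_53(41), the smallest k >= 1 with 41^k = 1 mod 53.
n = 53 = 53, phi(53) = 52; the order divides phi(n).
Divisors of 52: 1, 2, 4, 13, 26, 52
Repeated squaring mod 53: 41^1 = 41, 41^2 = 38, 41^4 = 13, 41^8 = 10, 41^16 = 47, 41^32 = 36
Test divisors in increasing order:
  k=1: 41^1 = 41 mod 53
  k=2: 41^2 = 38 mod 53
  k=4: 41^4 = 13 mod 53
  k=13: 41^13 = 10 * 13 * 41 = 30 mod 53
  k=26: 41^26 = 47 * 10 * 38 = 52 mod 53
  k=52: 41^52 = 36 * 47 * 13 = 1 mod 53  <- first divisor giving 1
Order = 52

52


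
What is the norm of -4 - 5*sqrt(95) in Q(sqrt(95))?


N(a + b*sqrt(d)) = a^2 - d*b^2
= (-4)^2 - (95)*(-5)^2
= 16 - 2375
= -2359

-2359


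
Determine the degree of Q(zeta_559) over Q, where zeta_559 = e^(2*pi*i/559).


The degree equals Euler's totient phi(559).
559 = 13 * 43
phi(559) = 504

504


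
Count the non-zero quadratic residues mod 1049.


For prime p, the number of non-zero quadratic residues is (p-1)/2.
= (1049-1)/2
= 524

524


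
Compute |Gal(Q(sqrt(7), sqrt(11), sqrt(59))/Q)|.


The 3 square roots of distinct primes are multiplicatively independent over Q,
so [K:Q] = 2^3 and Gal(K/Q) is isomorphic to (Z/2Z)^3.
|Gal| = 2^3 = 8

8


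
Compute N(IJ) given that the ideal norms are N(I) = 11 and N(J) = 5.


N(IJ) = N(I) * N(J)
= 11 * 5
= 55

55


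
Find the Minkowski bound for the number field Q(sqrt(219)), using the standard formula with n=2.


d = 219, d mod 4 = 3, so disc(K) = 4d = 876; |disc(K)| = 876
Real quadratic field, so n = 2, s = r2 = 0, r1 = 2
M = (n!/n^n) * (4/pi)^s * sqrt(|disc(K)|) = (2!/2^2) * (4/pi)^0 * sqrt(876)
= 0.5 * 1.000000 * 29.597297
= 14.7986

14.7986


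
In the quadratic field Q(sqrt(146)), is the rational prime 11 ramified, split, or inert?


K = Q(sqrt(146)). Since d mod 4 = 2, disc(K) = 584.
Check p | disc: 584 mod 11 = 1.
p does not divide disc. Compute Legendre symbol (d/p):
3^((11-1)/2) mod 11 = 1
(d/p) = 1, so p splits: (p) = P*P' with e=1, f=1, g=2.
Therefore p is split.

split


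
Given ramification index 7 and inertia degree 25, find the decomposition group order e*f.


|D_P| = e * f
= 7 * 25
= 175

175


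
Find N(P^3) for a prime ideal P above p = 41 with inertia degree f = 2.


N(P^a) = p^(a*f)
= 41^(3*2)
= 41^6
= 4750104241

4750104241


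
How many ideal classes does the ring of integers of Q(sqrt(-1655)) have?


K = Q(sqrt(-1655)). d mod 4 = 1, so D = disc(K) = d = -1655
h(K) equals the number of primitive reduced positive-definite forms (a, b, c) = a*x^2 + b*x*y + c*y^2 with b^2 - 4ac = D,
where reduced means |b| <= a <= c, with b >= 0 whenever |b| = a or a = c, and primitive means gcd(a, b, c) = 1.
Reduced forces 3a^2 <= |D| = 1655, so 1 <= a <= 23; b must have the parity of D, and c = (b^2 - D)/(4a) must be an integer >= a.
Enumerate a = 1..23, b in [-a, a]:
  a=1: (1, 1, 414)  [1]
  a=2: (2, -1, 207), (2, 1, 207)  [2]
  a=3: (3, -1, 138), (3, 1, 138)  [2]
  a=4: (4, -3, 104), (4, 3, 104)  [2]
  a=5: (5, 5, 84)  [1]
  a=6: (6, -5, 70), (6, -1, 69), (6, 1, 69), (6, 5, 70)  [4]
  a=7: (7, -5, 60), (7, 5, 60)  [2]
  a=8: (8, -3, 52), (8, 3, 52)  [2]
  a=9: (9, -1, 46), (9, 1, 46)  [2]
  a=10: (10, -5, 42), (10, 5, 42)  [2]
  a=11: none
  a=12: (12, -11, 37), (12, -5, 35), (12, 5, 35), (12, 11, 37)  [4]
  a=13: (13, -3, 32), (13, 3, 32)  [2]
  a=14: (14, -9, 31), (14, -5, 30), (14, 5, 30), (14, 9, 31)  [4]
  a=15: (15, -5, 28), (15, 5, 28)  [2]
  a=16: (16, -3, 26), (16, 3, 26)  [2]
  a=17: none
  a=18: (18, -17, 27), (18, -1, 23), (18, 1, 23), (18, 17, 27)  [4]
  a=19: (19, -13, 24), (19, 13, 24)  [2]
  a=20: (20, -5, 21), (20, 5, 21)  [2]
  a=21: (21, -19, 24), (21, 19, 24)  [2]
  a=22..23: none
Total reduced forms: 1 + 2 + 2 + 2 + 1 + 4 + 2 + 2 + 2 + 2 + 4 + 2 + 4 + 2 + 2 + 4 + 2 + 2 + 2 = 44
h = 44

44


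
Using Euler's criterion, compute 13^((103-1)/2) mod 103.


p = 103 is prime and the exponent is (p-1)/2 = 51, so by Euler's criterion 13^51 = (13/103) = +1 or -1 mod 103.
Compute by square-and-multiply:
  51 = 32 + 16 + 2 + 1 (binary 110011)
  Repeated squaring mod 103: 13^1 = 13, 13^2 = 66, 13^4 = 30, 13^8 = 76, 13^16 = 8, 13^32 = 64
  13^51 = 13^32 * 13^16 * 13^2 * 13^1 = 64 * 8 * 66 * 13 mod 103
    64 * 8 = 512 = 100 mod 103
    100 * 66 = 6600 = 8 mod 103
    8 * 13 = 104 = 1 mod 103
  13^51 = 1 mod 103
Result 1: 13 is a quadratic residue mod 103.
13^51 mod 103 = 1

1


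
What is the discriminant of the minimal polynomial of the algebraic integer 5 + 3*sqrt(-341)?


The element 5 + 3*sqrt(-341) has minimal polynomial:
x^2 - 10*x + 3094
Discriminant = (-10)^2 - 4*(3094)
= 100 - 12376
= -12276

-12276


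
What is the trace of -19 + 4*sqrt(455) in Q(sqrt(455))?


Tr(a + b*sqrt(d)) = (a + b*sqrt(d)) + (a - b*sqrt(d)) = 2a
= 2 * (-19)
= -38

-38


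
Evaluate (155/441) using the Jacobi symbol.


Compute (155/441) via quadratic reciprocity:
  reciprocity: (155/441) -> +(441/155)
  reduce: (131/155)
  reciprocity: (131/155) -> -(155/131)
  reduce: (24/131)
  pull out 2: (2/131) = -1  (since 131 mod 8 = 3)
  pull out 2: (2/131) = -1  (since 131 mod 8 = 3)
  pull out 2: (2/131) = -1  (since 131 mod 8 = 3)
  reciprocity: (3/131) -> -(131/3)
  reduce: (2/3)
  pull out 2: (2/3) = -1  (since 3 mod 8 = 3)
  (1/3) = 1
Product of signs = 1

1


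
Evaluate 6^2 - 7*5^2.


x^2 - d*y^2
= 6^2 - 7*5^2
= 36 - 175
= -139

-139


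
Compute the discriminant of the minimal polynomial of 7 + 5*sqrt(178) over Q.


The element 7 + 5*sqrt(178) has minimal polynomial:
x^2 - 14*x - 4401
Discriminant = (-14)^2 - 4*(-4401)
= 196 + 17604
= 17800

17800


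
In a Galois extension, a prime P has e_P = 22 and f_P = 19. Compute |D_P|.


|D_P| = e * f
= 22 * 19
= 418

418


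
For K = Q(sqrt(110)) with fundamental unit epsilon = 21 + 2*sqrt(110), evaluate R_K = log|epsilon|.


epsilon = 21 + 2*sqrt(110)
= 41.9762
R = ln(41.9762)
= 3.7371

3.7371


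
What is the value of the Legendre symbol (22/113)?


p = 113 is prime, so compute (22/113) with the reciprocity algorithm (Jacobi-symbol steps: pull out 2s via (2/n), flip via reciprocity, reduce):
  pull out 2: (2/113) = +1  (since 113 mod 8 = 1)
  reciprocity: (11/113) -> +(113/11)
  reduce: (3/11)
  reciprocity: (3/11) -> -(11/3)
  reduce: (2/3)
  pull out 2: (2/3) = -1  (since 3 mod 8 = 3)
  (1/3) = 1
Product of signs = 1
(22/113) = 1

1


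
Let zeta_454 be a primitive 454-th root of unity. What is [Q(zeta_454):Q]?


The degree equals Euler's totient phi(454).
454 = 2 * 227
phi(454) = 226

226


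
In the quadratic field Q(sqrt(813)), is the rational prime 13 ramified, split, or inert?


K = Q(sqrt(813)). Since d mod 4 = 1, disc(K) = 813.
Check p | disc: 813 mod 13 = 7.
p does not divide disc. Compute Legendre symbol (d/p):
7^((13-1)/2) mod 13 = -1
(d/p) = -1, so p is inert: (p) stays prime with e=1, f=2, g=1.
Therefore p is inert.

inert


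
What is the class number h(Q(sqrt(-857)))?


K = Q(sqrt(-857)). d mod 4 = 3, so D = disc(K) = 4d = -3428
h(K) equals the number of primitive reduced positive-definite forms (a, b, c) = a*x^2 + b*x*y + c*y^2 with b^2 - 4ac = D,
where reduced means |b| <= a <= c, with b >= 0 whenever |b| = a or a = c, and primitive means gcd(a, b, c) = 1.
Reduced forces 3a^2 <= |D| = 3428, so 1 <= a <= 33; b must have the parity of D, and c = (b^2 - D)/(4a) must be an integer >= a.
Enumerate a = 1..33, b in [-a, a]:
  a=1: (1, 0, 857)  [1]
  a=2: (2, 2, 429)  [1]
  a=3: (3, -2, 286), (3, 2, 286)  [2]
  a=4..5: none
  a=6: (6, -2, 143), (6, 2, 143)  [2]
  a=7: (7, -4, 123), (7, 4, 123)  [2]
  a=8: none
  a=9: (9, -8, 97), (9, 8, 97)  [2]
  a=10: none
  a=11: (11, -2, 78), (11, 2, 78)  [2]
  a=12: none
  a=13: (13, -2, 66), (13, 2, 66)  [2]
  a=14: (14, -10, 63), (14, 10, 63)  [2]
  a=15..17: none
  a=18: (18, -10, 49), (18, 10, 49)  [2]
  a=19: (19, -12, 47), (19, 12, 47)  [2]
  a=20: none
  a=21: (21, -10, 42), (21, -4, 41), (21, 4, 41), (21, 10, 42)  [4]
  a=22: (22, -2, 39), (22, 2, 39)  [2]
  a=23..25: none
  a=26: (26, -2, 33), (26, 2, 33)  [2]
  a=27: (27, -26, 38), (27, 26, 38)  [2]
  a=28: none
  a=29: (29, -20, 33), (29, 20, 33)  [2]
  a=30..33: none
Total reduced forms: 1 + 1 + 2 + 2 + 2 + 2 + 2 + 2 + 2 + 2 + 2 + 4 + 2 + 2 + 2 + 2 = 32
h = 32

32


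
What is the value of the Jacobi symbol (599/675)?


Compute (599/675) via quadratic reciprocity:
  reciprocity: (599/675) -> -(675/599)
  reduce: (76/599)
  pull out 2: (2/599) = +1  (since 599 mod 8 = 7)
  pull out 2: (2/599) = +1  (since 599 mod 8 = 7)
  reciprocity: (19/599) -> -(599/19)
  reduce: (10/19)
  pull out 2: (2/19) = -1  (since 19 mod 8 = 3)
  reciprocity: (5/19) -> +(19/5)
  reduce: (4/5)
  pull out 2: (2/5) = -1  (since 5 mod 8 = 5)
  pull out 2: (2/5) = -1  (since 5 mod 8 = 5)
  (1/5) = 1
Product of signs = -1

-1


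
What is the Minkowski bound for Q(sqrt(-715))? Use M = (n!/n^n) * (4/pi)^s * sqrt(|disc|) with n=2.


d = -715, d mod 4 = 1, so disc(K) = d = -715; |disc(K)| = 715
Imaginary quadratic field, so n = 2, s = r2 = 1, r1 = 0
M = (n!/n^n) * (4/pi)^s * sqrt(|disc(K)|) = (2!/2^2) * (4/pi)^1 * sqrt(715)
= 0.5 * 1.273240 * 26.739484
= 17.0229

17.0229


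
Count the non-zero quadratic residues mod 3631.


For prime p, the number of non-zero quadratic residues is (p-1)/2.
= (3631-1)/2
= 1815

1815


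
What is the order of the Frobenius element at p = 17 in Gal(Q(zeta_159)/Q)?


The Frobenius at p in Gal(Q(zeta_n)/Q) = (Z/nZ)* is the class of p, so its order is ord_159(17), the smallest k >= 1 with 17^k = 1 mod 159.
n = 159 = 3 * 53, phi(159) = 104; the order divides phi(n).
Divisors of 104: 1, 2, 4, 8, 13, 26, 52, 104
Repeated squaring mod 159: 17^1 = 17, 17^2 = 130, 17^4 = 46, 17^8 = 49, 17^16 = 16, 17^32 = 97, 17^64 = 28
Test divisors in increasing order:
  k=1: 17^1 = 17 mod 159
  k=2: 17^2 = 130 mod 159
  k=4: 17^4 = 46 mod 159
  k=8: 17^8 = 49 mod 159
  k=13: 17^13 = 49 * 46 * 17 = 158 mod 159
  k=26: 17^26 = 16 * 49 * 130 = 1 mod 159  <- first divisor giving 1
Order = 26

26


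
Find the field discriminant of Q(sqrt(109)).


For K = Q(sqrt(d)) with d squarefree: disc(K) = d if d = 1 mod 4, and disc(K) = 4d if d = 2 or 3 mod 4.
Here d = 109, and d mod 4 = 1.
d = 1 mod 4 (O_K = Z[(1+sqrt(d))/2]), so disc(K) = d = 109

109


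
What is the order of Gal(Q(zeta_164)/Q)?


|Gal(Q(zeta_164)/Q)| = phi(164)
= 80

80


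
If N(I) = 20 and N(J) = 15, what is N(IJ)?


N(IJ) = N(I) * N(J)
= 20 * 15
= 300

300


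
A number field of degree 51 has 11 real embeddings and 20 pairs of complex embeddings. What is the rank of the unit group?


By Dirichlet's unit theorem:
rank = r1 + r2 - 1
= 11 + 20 - 1
= 30

30


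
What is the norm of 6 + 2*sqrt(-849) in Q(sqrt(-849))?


N(a + b*sqrt(d)) = a^2 - d*b^2
= (6)^2 - (-849)*(2)^2
= 36 + 3396
= 3432

3432


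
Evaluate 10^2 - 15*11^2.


x^2 - d*y^2
= 10^2 - 15*11^2
= 100 - 1815
= -1715

-1715


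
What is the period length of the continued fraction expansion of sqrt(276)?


Run the CF algorithm for sqrt(276).
a_0 = floor(sqrt(276)) = 16; set m_0=0, q_0=1.
Recurrence: m' = q*a - m,  q' = (d - m'^2)/q,  a' = floor((a_0 + m')/q').
  step 1: m=16, q=20, a=1
  step 2: m=4, q=13, a=1
  step 3: m=9, q=15, a=1
  step 4: m=6, q=16, a=1
  step 5: m=10, q=11, a=2
  step 6: m=12, q=12, a=2
  step 7: m=12, q=11, a=2
  step 8: m=10, q=16, a=1
  step 9: m=6, q=15, a=1
  step 10: m=9, q=13, a=1
  step 11: m=4, q=20, a=1
  step 12: m=16, q=1, a=32
a_12 = 2*a_0 = 32, so the period closes here.
sqrt(276) = [16; 1, 1, 1, 1, 2, 2, 2, 1, 1, 1, 1, 32]
Period length = 12

12


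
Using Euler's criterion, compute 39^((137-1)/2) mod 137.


p = 137 is prime and the exponent is (p-1)/2 = 68, so by Euler's criterion 39^68 = (39/137) = +1 or -1 mod 137.
Compute by square-and-multiply:
  68 = 64 + 4 (binary 1000100)
  Repeated squaring mod 137: 39^1 = 39, 39^2 = 14, 39^4 = 59, 39^8 = 56, 39^16 = 122, 39^32 = 88, 39^64 = 72
  39^68 = 39^64 * 39^4 = 72 * 59 mod 137
    72 * 59 = 4248 = 1 mod 137
  39^68 = 1 mod 137
Result 1: 39 is a quadratic residue mod 137.
39^68 mod 137 = 1

1


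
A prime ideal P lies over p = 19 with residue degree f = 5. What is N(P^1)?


N(P^a) = p^(a*f)
= 19^(1*5)
= 19^5
= 2476099

2476099


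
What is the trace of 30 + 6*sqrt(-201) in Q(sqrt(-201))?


Tr(a + b*sqrt(d)) = (a + b*sqrt(d)) + (a - b*sqrt(d)) = 2a
= 2 * (30)
= 60

60


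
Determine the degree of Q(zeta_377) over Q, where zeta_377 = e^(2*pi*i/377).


The degree equals Euler's totient phi(377).
377 = 13 * 29
phi(377) = 336

336


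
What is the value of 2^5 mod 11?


p = 11 is prime and the exponent is (p-1)/2 = 5, so by Euler's criterion 2^5 = (2/11) = +1 or -1 mod 11.
Compute by square-and-multiply:
  5 = 4 + 1 (binary 101)
  Repeated squaring mod 11: 2^1 = 2, 2^2 = 4, 2^4 = 5
  2^5 = 2^4 * 2^1 = 5 * 2 mod 11
    5 * 2 = 10 = 10 mod 11
  2^5 = 10 mod 11
Result 10 = p - 1 = -1 mod 11: 2 is a quadratic non-residue mod 11. As a residue in [0, p-1] the value is 10.
2^5 mod 11 = 10

10


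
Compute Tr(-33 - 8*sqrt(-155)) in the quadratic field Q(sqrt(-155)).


Tr(a + b*sqrt(d)) = (a + b*sqrt(d)) + (a - b*sqrt(d)) = 2a
= 2 * (-33)
= -66

-66


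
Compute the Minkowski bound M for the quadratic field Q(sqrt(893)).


d = 893, d mod 4 = 1, so disc(K) = d = 893; |disc(K)| = 893
Real quadratic field, so n = 2, s = r2 = 0, r1 = 2
M = (n!/n^n) * (4/pi)^s * sqrt(|disc(K)|) = (2!/2^2) * (4/pi)^0 * sqrt(893)
= 0.5 * 1.000000 * 29.883106
= 14.9416

14.9416


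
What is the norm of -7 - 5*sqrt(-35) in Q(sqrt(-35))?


N(a + b*sqrt(d)) = a^2 - d*b^2
= (-7)^2 - (-35)*(-5)^2
= 49 + 875
= 924

924


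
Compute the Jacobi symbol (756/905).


Compute (756/905) via quadratic reciprocity:
  pull out 2: (2/905) = +1  (since 905 mod 8 = 1)
  pull out 2: (2/905) = +1  (since 905 mod 8 = 1)
  reciprocity: (189/905) -> +(905/189)
  reduce: (149/189)
  reciprocity: (149/189) -> +(189/149)
  reduce: (40/149)
  pull out 2: (2/149) = -1  (since 149 mod 8 = 5)
  pull out 2: (2/149) = -1  (since 149 mod 8 = 5)
  pull out 2: (2/149) = -1  (since 149 mod 8 = 5)
  reciprocity: (5/149) -> +(149/5)
  reduce: (4/5)
  pull out 2: (2/5) = -1  (since 5 mod 8 = 5)
  pull out 2: (2/5) = -1  (since 5 mod 8 = 5)
  (1/5) = 1
Product of signs = -1

-1


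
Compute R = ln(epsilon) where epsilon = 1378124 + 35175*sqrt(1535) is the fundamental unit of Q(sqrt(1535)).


epsilon = 1378124 + 35175*sqrt(1535)
= 2.7562e+06
R = ln(2.7562e+06)
= 14.8294

14.8294


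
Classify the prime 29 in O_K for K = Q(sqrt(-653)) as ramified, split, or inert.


K = Q(sqrt(-653)). Since d mod 4 = 3, disc(K) = -2612.
Check p | disc: -2612 mod 29 = 27.
p does not divide disc. Compute Legendre symbol (d/p):
14^((29-1)/2) mod 29 = -1
(d/p) = -1, so p is inert: (p) stays prime with e=1, f=2, g=1.
Therefore p is inert.

inert


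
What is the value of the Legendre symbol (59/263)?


p = 263 is prime, so compute (59/263) with the reciprocity algorithm (Jacobi-symbol steps: pull out 2s via (2/n), flip via reciprocity, reduce):
  reciprocity: (59/263) -> -(263/59)
  reduce: (27/59)
  reciprocity: (27/59) -> -(59/27)
  reduce: (5/27)
  reciprocity: (5/27) -> +(27/5)
  reduce: (2/5)
  pull out 2: (2/5) = -1  (since 5 mod 8 = 5)
  (1/5) = 1
Product of signs = -1
(59/263) = -1

-1


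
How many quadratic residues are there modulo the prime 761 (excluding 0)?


For prime p, the number of non-zero quadratic residues is (p-1)/2.
= (761-1)/2
= 380

380


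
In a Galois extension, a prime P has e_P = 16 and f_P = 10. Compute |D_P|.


|D_P| = e * f
= 16 * 10
= 160

160


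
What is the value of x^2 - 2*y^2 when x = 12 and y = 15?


x^2 - d*y^2
= 12^2 - 2*15^2
= 144 - 450
= -306

-306


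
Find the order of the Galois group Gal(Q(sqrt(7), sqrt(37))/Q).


The 2 square roots of distinct primes are multiplicatively independent over Q,
so [K:Q] = 2^2 and Gal(K/Q) is isomorphic to (Z/2Z)^2.
|Gal| = 2^2 = 4

4


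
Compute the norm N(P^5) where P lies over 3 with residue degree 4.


N(P^a) = p^(a*f)
= 3^(5*4)
= 3^20
= 3486784401

3486784401


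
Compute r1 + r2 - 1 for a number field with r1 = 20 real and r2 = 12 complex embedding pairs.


By Dirichlet's unit theorem:
rank = r1 + r2 - 1
= 20 + 12 - 1
= 31

31


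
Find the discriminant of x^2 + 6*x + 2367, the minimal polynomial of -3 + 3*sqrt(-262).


The element -3 + 3*sqrt(-262) has minimal polynomial:
x^2 + 6*x + 2367
Discriminant = (6)^2 - 4*(2367)
= 36 - 9468
= -9432

-9432


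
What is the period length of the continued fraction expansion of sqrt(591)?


Run the CF algorithm for sqrt(591).
a_0 = floor(sqrt(591)) = 24; set m_0=0, q_0=1.
Recurrence: m' = q*a - m,  q' = (d - m'^2)/q,  a' = floor((a_0 + m')/q').
  step 1: m=24, q=15, a=3
  step 2: m=21, q=10, a=4
  step 3: m=19, q=23, a=1
  step 4: m=4, q=25, a=1
  step 5: m=21, q=6, a=7
  step 6: m=21, q=25, a=1
  step 7: m=4, q=23, a=1
  step 8: m=19, q=10, a=4
  step 9: m=21, q=15, a=3
  step 10: m=24, q=1, a=48
a_10 = 2*a_0 = 48, so the period closes here.
sqrt(591) = [24; 3, 4, 1, 1, 7, 1, 1, 4, 3, 48]
Period length = 10

10


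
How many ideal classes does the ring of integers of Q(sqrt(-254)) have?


K = Q(sqrt(-254)). d mod 4 = 2, so D = disc(K) = 4d = -1016
h(K) equals the number of primitive reduced positive-definite forms (a, b, c) = a*x^2 + b*x*y + c*y^2 with b^2 - 4ac = D,
where reduced means |b| <= a <= c, with b >= 0 whenever |b| = a or a = c, and primitive means gcd(a, b, c) = 1.
Reduced forces 3a^2 <= |D| = 1016, so 1 <= a <= 18; b must have the parity of D, and c = (b^2 - D)/(4a) must be an integer >= a.
Enumerate a = 1..18, b in [-a, a]:
  a=1: (1, 0, 254)  [1]
  a=2: (2, 0, 127)  [1]
  a=3: (3, -2, 85), (3, 2, 85)  [2]
  a=4: none
  a=5: (5, -2, 51), (5, 2, 51)  [2]
  a=6: (6, -4, 43), (6, 4, 43)  [2]
  a=7..8: none
  a=9: (9, -8, 30), (9, 8, 30)  [2]
  a=10: (10, -8, 27), (10, 8, 27)  [2]
  a=11..14: none
  a=15: (15, -8, 18), (15, -2, 17), (15, 2, 17), (15, 8, 18)  [4]
  a=16..18: none
Total reduced forms: 1 + 1 + 2 + 2 + 2 + 2 + 2 + 4 = 16
h = 16

16


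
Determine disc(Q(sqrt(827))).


For K = Q(sqrt(d)) with d squarefree: disc(K) = d if d = 1 mod 4, and disc(K) = 4d if d = 2 or 3 mod 4.
Here d = 827, and d mod 4 = 3.
d = 3 mod 4, not 1 (O_K = Z[sqrt(d)]), so disc(K) = 4d = 4 * (827) = 3308

3308


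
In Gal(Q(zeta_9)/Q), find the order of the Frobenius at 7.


The Frobenius at p in Gal(Q(zeta_n)/Q) = (Z/nZ)* is the class of p, so its order is ord_9(7), the smallest k >= 1 with 7^k = 1 mod 9.
n = 9 = 3^2, phi(9) = 6; the order divides phi(n).
Divisors of 6: 1, 2, 3, 6
Repeated squaring mod 9: 7^1 = 7, 7^2 = 4, 7^4 = 7
Test divisors in increasing order:
  k=1: 7^1 = 7 mod 9
  k=2: 7^2 = 4 mod 9
  k=3: 7^3 = 4 * 7 = 1 mod 9  <- first divisor giving 1
Order = 3

3


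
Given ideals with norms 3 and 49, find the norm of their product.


N(IJ) = N(I) * N(J)
= 3 * 49
= 147

147


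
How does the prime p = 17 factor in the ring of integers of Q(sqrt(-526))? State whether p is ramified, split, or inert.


K = Q(sqrt(-526)). Since d mod 4 = 2, disc(K) = -2104.
Check p | disc: -2104 mod 17 = 4.
p does not divide disc. Compute Legendre symbol (d/p):
1^((17-1)/2) mod 17 = 1
(d/p) = 1, so p splits: (p) = P*P' with e=1, f=1, g=2.
Therefore p is split.

split


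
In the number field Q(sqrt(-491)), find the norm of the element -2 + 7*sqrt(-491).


N(a + b*sqrt(d)) = a^2 - d*b^2
= (-2)^2 - (-491)*(7)^2
= 4 + 24059
= 24063

24063


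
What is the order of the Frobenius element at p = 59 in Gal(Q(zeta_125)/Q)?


The Frobenius at p in Gal(Q(zeta_n)/Q) = (Z/nZ)* is the class of p, so its order is ord_125(59), the smallest k >= 1 with 59^k = 1 mod 125.
n = 125 = 5^3, phi(125) = 100; the order divides phi(n).
Divisors of 100: 1, 2, 4, 5, 10, 20, 25, 50, 100
Repeated squaring mod 125: 59^1 = 59, 59^2 = 106, 59^4 = 111, 59^8 = 71, 59^16 = 41, 59^32 = 56, 59^64 = 11
Test divisors in increasing order:
  k=1: 59^1 = 59 mod 125
  k=2: 59^2 = 106 mod 125
  k=4: 59^4 = 111 mod 125
  k=5: 59^5 = 111 * 59 = 49 mod 125
  k=10: 59^10 = 71 * 106 = 26 mod 125
  k=20: 59^20 = 41 * 111 = 51 mod 125
  k=25: 59^25 = 41 * 71 * 59 = 124 mod 125
  k=50: 59^50 = 56 * 41 * 106 = 1 mod 125  <- first divisor giving 1
Order = 50

50


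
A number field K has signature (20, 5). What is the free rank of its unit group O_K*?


By Dirichlet's unit theorem:
rank = r1 + r2 - 1
= 20 + 5 - 1
= 24

24


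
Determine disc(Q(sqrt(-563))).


For K = Q(sqrt(d)) with d squarefree: disc(K) = d if d = 1 mod 4, and disc(K) = 4d if d = 2 or 3 mod 4.
Here d = -563, and d mod 4 = 1.
d = 1 mod 4 (O_K = Z[(1+sqrt(d))/2]), so disc(K) = d = -563

-563


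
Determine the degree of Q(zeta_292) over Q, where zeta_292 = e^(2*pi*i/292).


The degree equals Euler's totient phi(292).
292 = 2^2 * 73
phi(292) = 144

144


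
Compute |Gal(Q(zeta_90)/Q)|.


|Gal(Q(zeta_90)/Q)| = phi(90)
= 24

24


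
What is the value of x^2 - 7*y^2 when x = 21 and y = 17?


x^2 - d*y^2
= 21^2 - 7*17^2
= 441 - 2023
= -1582

-1582


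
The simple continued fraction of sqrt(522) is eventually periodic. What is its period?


Run the CF algorithm for sqrt(522).
a_0 = floor(sqrt(522)) = 22; set m_0=0, q_0=1.
Recurrence: m' = q*a - m,  q' = (d - m'^2)/q,  a' = floor((a_0 + m')/q').
  step 1: m=22, q=38, a=1
  step 2: m=16, q=7, a=5
  step 3: m=19, q=23, a=1
  step 4: m=4, q=22, a=1
  step 5: m=18, q=9, a=4
  step 6: m=18, q=22, a=1
  step 7: m=4, q=23, a=1
  step 8: m=19, q=7, a=5
  step 9: m=16, q=38, a=1
  step 10: m=22, q=1, a=44
a_10 = 2*a_0 = 44, so the period closes here.
sqrt(522) = [22; 1, 5, 1, 1, 4, 1, 1, 5, 1, 44]
Period length = 10

10


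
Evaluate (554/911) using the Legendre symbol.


p = 911 is prime, so compute (554/911) with the reciprocity algorithm (Jacobi-symbol steps: pull out 2s via (2/n), flip via reciprocity, reduce):
  pull out 2: (2/911) = +1  (since 911 mod 8 = 7)
  reciprocity: (277/911) -> +(911/277)
  reduce: (80/277)
  pull out 2: (2/277) = -1  (since 277 mod 8 = 5)
  pull out 2: (2/277) = -1  (since 277 mod 8 = 5)
  pull out 2: (2/277) = -1  (since 277 mod 8 = 5)
  pull out 2: (2/277) = -1  (since 277 mod 8 = 5)
  reciprocity: (5/277) -> +(277/5)
  reduce: (2/5)
  pull out 2: (2/5) = -1  (since 5 mod 8 = 5)
  (1/5) = 1
Product of signs = -1
(554/911) = -1

-1


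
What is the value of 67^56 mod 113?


p = 113 is prime and the exponent is (p-1)/2 = 56, so by Euler's criterion 67^56 = (67/113) = +1 or -1 mod 113.
Compute by square-and-multiply:
  56 = 32 + 16 + 8 (binary 111000)
  Repeated squaring mod 113: 67^1 = 67, 67^2 = 82, 67^4 = 57, 67^8 = 85, 67^16 = 106, 67^32 = 49
  67^56 = 67^32 * 67^16 * 67^8 = 49 * 106 * 85 mod 113
    49 * 106 = 5194 = 109 mod 113
    109 * 85 = 9265 = 112 mod 113
  67^56 = 112 mod 113
Result 112 = p - 1 = -1 mod 113: 67 is a quadratic non-residue mod 113. As a residue in [0, p-1] the value is 112.
67^56 mod 113 = 112

112


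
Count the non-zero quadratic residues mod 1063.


For prime p, the number of non-zero quadratic residues is (p-1)/2.
= (1063-1)/2
= 531

531


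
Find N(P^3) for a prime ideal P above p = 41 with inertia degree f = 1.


N(P^a) = p^(a*f)
= 41^(3*1)
= 41^3
= 68921

68921


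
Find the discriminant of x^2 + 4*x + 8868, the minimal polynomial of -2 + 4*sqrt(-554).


The element -2 + 4*sqrt(-554) has minimal polynomial:
x^2 + 4*x + 8868
Discriminant = (4)^2 - 4*(8868)
= 16 - 35472
= -35456

-35456


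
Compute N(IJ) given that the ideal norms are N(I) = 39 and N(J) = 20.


N(IJ) = N(I) * N(J)
= 39 * 20
= 780

780


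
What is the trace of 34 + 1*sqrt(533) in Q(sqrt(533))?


Tr(a + b*sqrt(d)) = (a + b*sqrt(d)) + (a - b*sqrt(d)) = 2a
= 2 * (34)
= 68

68


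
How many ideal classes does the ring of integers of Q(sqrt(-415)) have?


K = Q(sqrt(-415)). d mod 4 = 1, so D = disc(K) = d = -415
h(K) equals the number of primitive reduced positive-definite forms (a, b, c) = a*x^2 + b*x*y + c*y^2 with b^2 - 4ac = D,
where reduced means |b| <= a <= c, with b >= 0 whenever |b| = a or a = c, and primitive means gcd(a, b, c) = 1.
Reduced forces 3a^2 <= |D| = 415, so 1 <= a <= 11; b must have the parity of D, and c = (b^2 - D)/(4a) must be an integer >= a.
Enumerate a = 1..11, b in [-a, a]:
  a=1: (1, 1, 104)  [1]
  a=2: (2, -1, 52), (2, 1, 52)  [2]
  a=3: none
  a=4: (4, -1, 26), (4, 1, 26)  [2]
  a=5: (5, 5, 22)  [1]
  a=6..7: none
  a=8: (8, -1, 13), (8, 1, 13)  [2]
  a=9: none
  a=10: (10, -5, 11), (10, 5, 11)  [2]
  a=11: none
Total reduced forms: 1 + 2 + 2 + 1 + 2 + 2 = 10
h = 10

10


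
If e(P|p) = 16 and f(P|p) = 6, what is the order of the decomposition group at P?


|D_P| = e * f
= 16 * 6
= 96

96


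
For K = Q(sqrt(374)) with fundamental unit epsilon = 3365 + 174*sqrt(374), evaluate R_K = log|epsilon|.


epsilon = 3365 + 174*sqrt(374)
= 6729.9999
R = ln(6729.9999)
= 8.8143

8.8143


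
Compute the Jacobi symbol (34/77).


Compute (34/77) via quadratic reciprocity:
  pull out 2: (2/77) = -1  (since 77 mod 8 = 5)
  reciprocity: (17/77) -> +(77/17)
  reduce: (9/17)
  reciprocity: (9/17) -> +(17/9)
  reduce: (8/9)
  pull out 2: (2/9) = +1  (since 9 mod 8 = 1)
  pull out 2: (2/9) = +1  (since 9 mod 8 = 1)
  pull out 2: (2/9) = +1  (since 9 mod 8 = 1)
  (1/9) = 1
Product of signs = -1

-1


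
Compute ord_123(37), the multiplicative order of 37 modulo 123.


We want ord_123(37), the smallest k >= 1 with 37^k = 1 mod 123.
n = 123 = 3 * 41, phi(123) = 80; the order divides phi(n).
Divisors of 80: 1, 2, 4, 5, 8, 10, 16, 20, 40, 80
Repeated squaring mod 123: 37^1 = 37, 37^2 = 16, 37^4 = 10, 37^8 = 100, 37^16 = 37, 37^32 = 16, 37^64 = 10
Test divisors in increasing order:
  k=1: 37^1 = 37 mod 123
  k=2: 37^2 = 16 mod 123
  k=4: 37^4 = 10 mod 123
  k=5: 37^5 = 10 * 37 = 1 mod 123  <- first divisor giving 1
Order = 5

5


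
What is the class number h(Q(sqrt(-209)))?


K = Q(sqrt(-209)). d mod 4 = 3, so D = disc(K) = 4d = -836
h(K) equals the number of primitive reduced positive-definite forms (a, b, c) = a*x^2 + b*x*y + c*y^2 with b^2 - 4ac = D,
where reduced means |b| <= a <= c, with b >= 0 whenever |b| = a or a = c, and primitive means gcd(a, b, c) = 1.
Reduced forces 3a^2 <= |D| = 836, so 1 <= a <= 16; b must have the parity of D, and c = (b^2 - D)/(4a) must be an integer >= a.
Enumerate a = 1..16, b in [-a, a]:
  a=1: (1, 0, 209)  [1]
  a=2: (2, 2, 105)  [1]
  a=3: (3, -2, 70), (3, 2, 70)  [2]
  a=4: none
  a=5: (5, -2, 42), (5, 2, 42)  [2]
  a=6: (6, -2, 35), (6, 2, 35)  [2]
  a=7: (7, -2, 30), (7, 2, 30)  [2]
  a=8: none
  a=9: (9, -8, 25), (9, 8, 25)  [2]
  a=10: (10, -2, 21), (10, 2, 21)  [2]
  a=11: (11, 0, 19)  [1]
  a=12: none
  a=13: (13, -10, 18), (13, 10, 18)  [2]
  a=14: (14, -2, 15), (14, 2, 15)  [2]
  a=15: (15, 8, 15)  [1]
  a=16: none
Total reduced forms: 1 + 1 + 2 + 2 + 2 + 2 + 2 + 2 + 1 + 2 + 2 + 1 = 20
h = 20

20


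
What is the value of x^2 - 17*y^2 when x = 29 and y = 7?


x^2 - d*y^2
= 29^2 - 17*7^2
= 841 - 833
= 8

8


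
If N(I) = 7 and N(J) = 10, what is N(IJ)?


N(IJ) = N(I) * N(J)
= 7 * 10
= 70

70


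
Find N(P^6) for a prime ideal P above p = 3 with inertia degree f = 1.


N(P^a) = p^(a*f)
= 3^(6*1)
= 3^6
= 729

729


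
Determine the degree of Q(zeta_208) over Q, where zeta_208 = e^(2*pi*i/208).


The degree equals Euler's totient phi(208).
208 = 2^4 * 13
phi(208) = 96

96


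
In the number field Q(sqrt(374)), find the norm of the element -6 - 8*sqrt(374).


N(a + b*sqrt(d)) = a^2 - d*b^2
= (-6)^2 - (374)*(-8)^2
= 36 - 23936
= -23900

-23900


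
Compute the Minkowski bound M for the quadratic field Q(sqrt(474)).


d = 474, d mod 4 = 2, so disc(K) = 4d = 1896; |disc(K)| = 1896
Real quadratic field, so n = 2, s = r2 = 0, r1 = 2
M = (n!/n^n) * (4/pi)^s * sqrt(|disc(K)|) = (2!/2^2) * (4/pi)^0 * sqrt(1896)
= 0.5 * 1.000000 * 43.543082
= 21.7715

21.7715


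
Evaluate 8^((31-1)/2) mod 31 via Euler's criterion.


p = 31 is prime and the exponent is (p-1)/2 = 15, so by Euler's criterion 8^15 = (8/31) = +1 or -1 mod 31.
Compute by square-and-multiply:
  15 = 8 + 4 + 2 + 1 (binary 1111)
  Repeated squaring mod 31: 8^1 = 8, 8^2 = 2, 8^4 = 4, 8^8 = 16
  8^15 = 8^8 * 8^4 * 8^2 * 8^1 = 16 * 4 * 2 * 8 mod 31
    16 * 4 = 64 = 2 mod 31
    2 * 2 = 4 = 4 mod 31
    4 * 8 = 32 = 1 mod 31
  8^15 = 1 mod 31
Result 1: 8 is a quadratic residue mod 31.
8^15 mod 31 = 1

1


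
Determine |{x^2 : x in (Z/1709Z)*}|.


For prime p, the number of non-zero quadratic residues is (p-1)/2.
= (1709-1)/2
= 854

854


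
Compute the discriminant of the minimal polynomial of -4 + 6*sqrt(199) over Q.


The element -4 + 6*sqrt(199) has minimal polynomial:
x^2 + 8*x - 7148
Discriminant = (8)^2 - 4*(-7148)
= 64 + 28592
= 28656

28656


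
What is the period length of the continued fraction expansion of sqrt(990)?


Run the CF algorithm for sqrt(990).
a_0 = floor(sqrt(990)) = 31; set m_0=0, q_0=1.
Recurrence: m' = q*a - m,  q' = (d - m'^2)/q,  a' = floor((a_0 + m')/q').
  step 1: m=31, q=29, a=2
  step 2: m=27, q=9, a=6
  step 3: m=27, q=29, a=2
  step 4: m=31, q=1, a=62
a_4 = 2*a_0 = 62, so the period closes here.
sqrt(990) = [31; 2, 6, 2, 62]
Period length = 4

4


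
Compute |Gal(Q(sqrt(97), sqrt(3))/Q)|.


The 2 square roots of distinct primes are multiplicatively independent over Q,
so [K:Q] = 2^2 and Gal(K/Q) is isomorphic to (Z/2Z)^2.
|Gal| = 2^2 = 4

4


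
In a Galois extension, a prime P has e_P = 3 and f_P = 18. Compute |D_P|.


|D_P| = e * f
= 3 * 18
= 54

54


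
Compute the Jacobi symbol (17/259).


Compute (17/259) via quadratic reciprocity:
  reciprocity: (17/259) -> +(259/17)
  reduce: (4/17)
  pull out 2: (2/17) = +1  (since 17 mod 8 = 1)
  pull out 2: (2/17) = +1  (since 17 mod 8 = 1)
  (1/17) = 1
Product of signs = 1

1


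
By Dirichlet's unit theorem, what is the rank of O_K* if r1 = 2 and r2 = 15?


By Dirichlet's unit theorem:
rank = r1 + r2 - 1
= 2 + 15 - 1
= 16

16


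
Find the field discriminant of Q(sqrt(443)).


For K = Q(sqrt(d)) with d squarefree: disc(K) = d if d = 1 mod 4, and disc(K) = 4d if d = 2 or 3 mod 4.
Here d = 443, and d mod 4 = 3.
d = 3 mod 4, not 1 (O_K = Z[sqrt(d)]), so disc(K) = 4d = 4 * (443) = 1772

1772


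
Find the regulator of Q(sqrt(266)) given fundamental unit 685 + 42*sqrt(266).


epsilon = 685 + 42*sqrt(266)
= 1369.9993
R = ln(1369.9993)
= 7.2226

7.2226


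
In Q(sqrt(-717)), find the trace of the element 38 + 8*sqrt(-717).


Tr(a + b*sqrt(d)) = (a + b*sqrt(d)) + (a - b*sqrt(d)) = 2a
= 2 * (38)
= 76

76


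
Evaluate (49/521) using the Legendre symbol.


p = 521 is prime, so compute (49/521) with the reciprocity algorithm (Jacobi-symbol steps: pull out 2s via (2/n), flip via reciprocity, reduce):
  reciprocity: (49/521) -> +(521/49)
  reduce: (31/49)
  reciprocity: (31/49) -> +(49/31)
  reduce: (18/31)
  pull out 2: (2/31) = +1  (since 31 mod 8 = 7)
  reciprocity: (9/31) -> +(31/9)
  reduce: (4/9)
  pull out 2: (2/9) = +1  (since 9 mod 8 = 1)
  pull out 2: (2/9) = +1  (since 9 mod 8 = 1)
  (1/9) = 1
Product of signs = 1
(49/521) = 1

1


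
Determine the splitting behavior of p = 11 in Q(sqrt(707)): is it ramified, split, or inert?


K = Q(sqrt(707)). Since d mod 4 = 3, disc(K) = 2828.
Check p | disc: 2828 mod 11 = 1.
p does not divide disc. Compute Legendre symbol (d/p):
3^((11-1)/2) mod 11 = 1
(d/p) = 1, so p splits: (p) = P*P' with e=1, f=1, g=2.
Therefore p is split.

split


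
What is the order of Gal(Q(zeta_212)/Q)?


|Gal(Q(zeta_212)/Q)| = phi(212)
= 104

104


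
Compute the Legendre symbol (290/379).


p = 379 is prime, so compute (290/379) with the reciprocity algorithm (Jacobi-symbol steps: pull out 2s via (2/n), flip via reciprocity, reduce):
  pull out 2: (2/379) = -1  (since 379 mod 8 = 3)
  reciprocity: (145/379) -> +(379/145)
  reduce: (89/145)
  reciprocity: (89/145) -> +(145/89)
  reduce: (56/89)
  pull out 2: (2/89) = +1  (since 89 mod 8 = 1)
  pull out 2: (2/89) = +1  (since 89 mod 8 = 1)
  pull out 2: (2/89) = +1  (since 89 mod 8 = 1)
  reciprocity: (7/89) -> +(89/7)
  reduce: (5/7)
  reciprocity: (5/7) -> +(7/5)
  reduce: (2/5)
  pull out 2: (2/5) = -1  (since 5 mod 8 = 5)
  (1/5) = 1
Product of signs = 1
(290/379) = 1

1


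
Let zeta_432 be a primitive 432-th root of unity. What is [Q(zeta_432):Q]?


The degree equals Euler's totient phi(432).
432 = 2^4 * 3^3
phi(432) = 144

144


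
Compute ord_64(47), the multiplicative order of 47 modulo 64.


We want ord_64(47), the smallest k >= 1 with 47^k = 1 mod 64.
n = 64 = 2^6, phi(64) = 32; the order divides phi(n).
Divisors of 32: 1, 2, 4, 8, 16, 32
Repeated squaring mod 64: 47^1 = 47, 47^2 = 33, 47^4 = 1, 47^8 = 1, 47^16 = 1, 47^32 = 1
Test divisors in increasing order:
  k=1: 47^1 = 47 mod 64
  k=2: 47^2 = 33 mod 64
  k=4: 47^4 = 1 mod 64  <- first divisor giving 1
Order = 4

4


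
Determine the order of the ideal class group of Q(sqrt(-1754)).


K = Q(sqrt(-1754)). d mod 4 = 2, so D = disc(K) = 4d = -7016
h(K) equals the number of primitive reduced positive-definite forms (a, b, c) = a*x^2 + b*x*y + c*y^2 with b^2 - 4ac = D,
where reduced means |b| <= a <= c, with b >= 0 whenever |b| = a or a = c, and primitive means gcd(a, b, c) = 1.
Reduced forces 3a^2 <= |D| = 7016, so 1 <= a <= 48; b must have the parity of D, and c = (b^2 - D)/(4a) must be an integer >= a.
Enumerate a = 1..48, b in [-a, a]:
  a=1: (1, 0, 1754)  [1]
  a=2: (2, 0, 877)  [1]
  a=3: (3, -2, 585), (3, 2, 585)  [2]
  a=4: none
  a=5: (5, -2, 351), (5, 2, 351)  [2]
  a=6: (6, -4, 293), (6, 4, 293)  [2]
  a=7..8: none
  a=9: (9, -2, 195), (9, 2, 195)  [2]
  a=10: (10, -8, 177), (10, 8, 177)  [2]
  a=11..12: none
  a=13: (13, -2, 135), (13, 2, 135)  [2]
  a=14: none
  a=15: (15, -8, 118), (15, -2, 117), (15, 2, 117), (15, 8, 118)  [4]
  a=16..17: none
  a=18: (18, -16, 101), (18, 16, 101)  [2]
  a=19..24: none
  a=25: (25, -22, 75), (25, 22, 75)  [2]
  a=26: (26, -24, 73), (26, 24, 73)  [2]
  a=27: (27, -2, 65), (27, 2, 65)  [2]
  a=28..29: none
  a=30: (30, -28, 65), (30, -8, 59), (30, 8, 59), (30, 28, 65)  [4]
  a=31..38: none
  a=39: (39, -28, 50), (39, -2, 45), (39, 2, 45), (39, 28, 50)  [4]
  a=40: none
  a=41: (41, -6, 43), (41, 6, 43)  [2]
  a=42..44: none
  a=45: (45, -38, 47), (45, 38, 47)  [2]
  a=46..48: none
Total reduced forms: 1 + 1 + 2 + 2 + 2 + 2 + 2 + 2 + 4 + 2 + 2 + 2 + 2 + 4 + 4 + 2 + 2 = 38
h = 38

38


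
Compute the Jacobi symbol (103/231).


Compute (103/231) via quadratic reciprocity:
  reciprocity: (103/231) -> -(231/103)
  reduce: (25/103)
  reciprocity: (25/103) -> +(103/25)
  reduce: (3/25)
  reciprocity: (3/25) -> +(25/3)
  reduce: (1/3)
  (1/3) = 1
Product of signs = -1

-1


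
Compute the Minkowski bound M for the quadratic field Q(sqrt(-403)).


d = -403, d mod 4 = 1, so disc(K) = d = -403; |disc(K)| = 403
Imaginary quadratic field, so n = 2, s = r2 = 1, r1 = 0
M = (n!/n^n) * (4/pi)^s * sqrt(|disc(K)|) = (2!/2^2) * (4/pi)^1 * sqrt(403)
= 0.5 * 1.273240 * 20.074860
= 12.7801

12.7801


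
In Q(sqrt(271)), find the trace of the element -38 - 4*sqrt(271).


Tr(a + b*sqrt(d)) = (a + b*sqrt(d)) + (a - b*sqrt(d)) = 2a
= 2 * (-38)
= -76

-76


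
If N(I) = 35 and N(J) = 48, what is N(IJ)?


N(IJ) = N(I) * N(J)
= 35 * 48
= 1680

1680


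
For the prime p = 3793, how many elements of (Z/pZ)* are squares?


For prime p, the number of non-zero quadratic residues is (p-1)/2.
= (3793-1)/2
= 1896

1896


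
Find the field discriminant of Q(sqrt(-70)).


For K = Q(sqrt(d)) with d squarefree: disc(K) = d if d = 1 mod 4, and disc(K) = 4d if d = 2 or 3 mod 4.
Here d = -70, and d mod 4 = 2.
d = 2 mod 4, not 1 (O_K = Z[sqrt(d)]), so disc(K) = 4d = 4 * (-70) = -280

-280


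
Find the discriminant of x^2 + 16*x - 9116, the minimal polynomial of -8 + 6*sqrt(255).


The element -8 + 6*sqrt(255) has minimal polynomial:
x^2 + 16*x - 9116
Discriminant = (16)^2 - 4*(-9116)
= 256 + 36464
= 36720

36720


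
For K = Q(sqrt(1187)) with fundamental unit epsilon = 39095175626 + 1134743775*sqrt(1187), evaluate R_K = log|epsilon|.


epsilon = 39095175626 + 1134743775*sqrt(1187)
= 7.8190e+10
R = ln(7.8190e+10)
= 25.0824

25.0824


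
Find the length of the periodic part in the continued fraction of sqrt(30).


Run the CF algorithm for sqrt(30).
a_0 = floor(sqrt(30)) = 5; set m_0=0, q_0=1.
Recurrence: m' = q*a - m,  q' = (d - m'^2)/q,  a' = floor((a_0 + m')/q').
  step 1: m=5, q=5, a=2
  step 2: m=5, q=1, a=10
a_2 = 2*a_0 = 10, so the period closes here.
sqrt(30) = [5; 2, 10]
Period length = 2

2


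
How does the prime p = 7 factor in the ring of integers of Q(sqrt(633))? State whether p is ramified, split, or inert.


K = Q(sqrt(633)). Since d mod 4 = 1, disc(K) = 633.
Check p | disc: 633 mod 7 = 3.
p does not divide disc. Compute Legendre symbol (d/p):
3^((7-1)/2) mod 7 = -1
(d/p) = -1, so p is inert: (p) stays prime with e=1, f=2, g=1.
Therefore p is inert.

inert


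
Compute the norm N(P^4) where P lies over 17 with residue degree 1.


N(P^a) = p^(a*f)
= 17^(4*1)
= 17^4
= 83521

83521


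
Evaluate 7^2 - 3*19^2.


x^2 - d*y^2
= 7^2 - 3*19^2
= 49 - 1083
= -1034

-1034


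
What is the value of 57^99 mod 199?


p = 199 is prime and the exponent is (p-1)/2 = 99, so by Euler's criterion 57^99 = (57/199) = +1 or -1 mod 199.
Compute by square-and-multiply:
  99 = 64 + 32 + 2 + 1 (binary 1100011)
  Repeated squaring mod 199: 57^1 = 57, 57^2 = 65, 57^4 = 46, 57^8 = 126, 57^16 = 155, 57^32 = 145, 57^64 = 130
  57^99 = 57^64 * 57^32 * 57^2 * 57^1 = 130 * 145 * 65 * 57 mod 199
    130 * 145 = 18850 = 144 mod 199
    144 * 65 = 9360 = 7 mod 199
    7 * 57 = 399 = 1 mod 199
  57^99 = 1 mod 199
Result 1: 57 is a quadratic residue mod 199.
57^99 mod 199 = 1

1


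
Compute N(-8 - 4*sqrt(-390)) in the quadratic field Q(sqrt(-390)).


N(a + b*sqrt(d)) = a^2 - d*b^2
= (-8)^2 - (-390)*(-4)^2
= 64 + 6240
= 6304

6304


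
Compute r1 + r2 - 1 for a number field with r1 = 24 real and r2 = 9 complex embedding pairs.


By Dirichlet's unit theorem:
rank = r1 + r2 - 1
= 24 + 9 - 1
= 32

32


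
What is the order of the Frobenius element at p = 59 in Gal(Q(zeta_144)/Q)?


The Frobenius at p in Gal(Q(zeta_n)/Q) = (Z/nZ)* is the class of p, so its order is ord_144(59), the smallest k >= 1 with 59^k = 1 mod 144.
n = 144 = 2^4 * 3^2, phi(144) = 48; the order divides phi(n).
Divisors of 48: 1, 2, 3, 4, 6, 8, 12, 16, 24, 48
Repeated squaring mod 144: 59^1 = 59, 59^2 = 25, 59^4 = 49, 59^8 = 97, 59^16 = 49, 59^32 = 97
Test divisors in increasing order:
  k=1: 59^1 = 59 mod 144
  k=2: 59^2 = 25 mod 144
  k=3: 59^3 = 25 * 59 = 35 mod 144
  k=4: 59^4 = 49 mod 144
  k=6: 59^6 = 49 * 25 = 73 mod 144
  k=8: 59^8 = 97 mod 144
  k=12: 59^12 = 97 * 49 = 1 mod 144  <- first divisor giving 1
Order = 12

12
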